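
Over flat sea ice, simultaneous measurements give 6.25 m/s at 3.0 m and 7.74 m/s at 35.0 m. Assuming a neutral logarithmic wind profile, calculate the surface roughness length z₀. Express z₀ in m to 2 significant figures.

Log law: V(z) ∝ ln(z/z₀). With r = V₁/V₂ = 6.25/7.74 = 0.80749,
r · ln(z₂/z₀) = ln(z₁/z₀) ⇒ ln z₀ = (ln z₁ − r·ln z₂)/(1 − r)
ln z₀ = (1.09861 − 0.80749×3.55535) / 0.19251 = -9.2065
z₀ = exp(-9.2065) = 0.0001004 m

z₀ ≈ 0.00010 m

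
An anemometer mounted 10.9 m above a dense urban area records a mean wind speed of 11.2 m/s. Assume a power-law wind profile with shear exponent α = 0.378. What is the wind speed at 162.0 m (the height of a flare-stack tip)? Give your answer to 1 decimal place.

31.1 m/s

Power-law profile: V₂ = V₁ · (z₂/z₁)^α
V₂ = 11.2 × (162.0/10.9)^0.378 = 11.2 × (14.8624)^0.378
    = 11.2 × 2.7736 = 31.0647 m/s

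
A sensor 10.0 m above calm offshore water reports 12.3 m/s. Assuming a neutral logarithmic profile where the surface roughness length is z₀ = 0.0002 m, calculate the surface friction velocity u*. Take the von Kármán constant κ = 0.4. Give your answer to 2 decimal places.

Log law: V(z) = (u*/κ) · ln(z/z₀) ⇒ u* = κ · V / ln(z/z₀)
u* = 0.4 × 12.3 / ln(10.0/0.0002) = 0.4 × 12.3 / 10.8198
   = 4.9200 / 10.8198 = 0.4547 m/s

u* ≈ 0.45 m/s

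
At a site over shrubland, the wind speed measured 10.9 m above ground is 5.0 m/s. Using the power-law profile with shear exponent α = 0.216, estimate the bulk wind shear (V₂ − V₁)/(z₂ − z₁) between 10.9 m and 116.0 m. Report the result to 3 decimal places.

Power law: V₂ = V₁ · (z₂/z₁)^α = 5.0 × (10.6422)^0.216 = 8.3331 m/s
ΔV/Δz = (8.3331 − 5.0)/(116.0 − 10.9) = 3.3331/105.1000 = 0.03171 m/s/m

0.032 m/s/m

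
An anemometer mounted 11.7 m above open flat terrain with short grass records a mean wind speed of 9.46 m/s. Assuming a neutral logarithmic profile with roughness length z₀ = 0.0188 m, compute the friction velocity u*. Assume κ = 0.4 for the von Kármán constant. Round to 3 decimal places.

u* ≈ 0.588 m/s

Log law: V(z) = (u*/κ) · ln(z/z₀) ⇒ u* = κ · V / ln(z/z₀)
u* = 0.4 × 9.46 / ln(11.7/0.0188) = 0.4 × 9.46 / 6.4335
   = 3.7840 / 6.4335 = 0.5882 m/s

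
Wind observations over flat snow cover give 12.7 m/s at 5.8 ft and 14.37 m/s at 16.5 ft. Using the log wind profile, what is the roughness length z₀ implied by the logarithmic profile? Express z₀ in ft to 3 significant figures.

Log law: V(z) ∝ ln(z/z₀). With r = V₁/V₂ = 12.7/14.37 = 0.88379,
r · ln(z₂/z₀) = ln(z₁/z₀) ⇒ ln z₀ = (ln z₁ − r·ln z₂)/(1 − r)
ln z₀ = (1.75786 − 0.88379×2.80336) / 0.11621 = -6.1930
z₀ = exp(-6.1930) = 0.002044 ft

z₀ ≈ 0.00204 ft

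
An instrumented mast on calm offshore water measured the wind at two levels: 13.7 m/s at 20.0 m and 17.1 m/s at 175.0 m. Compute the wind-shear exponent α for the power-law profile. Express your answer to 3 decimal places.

Power law: V₂/V₁ = (z₂/z₁)^α ⇒ α = ln(V₂/V₁) / ln(z₂/z₁)
α = ln(17.1/13.7) / ln(175.0/20.0) = ln(1.2482) / ln(8.7500)
  = 0.22168 / 2.16905 = 0.10220

α ≈ 0.102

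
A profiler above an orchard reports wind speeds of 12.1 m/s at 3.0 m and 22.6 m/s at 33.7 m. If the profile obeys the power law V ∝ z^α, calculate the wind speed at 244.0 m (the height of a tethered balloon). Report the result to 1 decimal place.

First find α: α = ln(V₂/V₁)/ln(z₂/z₁) = ln(22.6/12.1)/ln(33.7/3.0) = 0.62474/2.41889 = 0.2583
Extrapolate from 33.7 m to 244.0 m: V₃ = 22.6 × (244.0/33.7)^0.2583 = 22.6 × 1.6675 = 37.6847 m/s

37.7 m/s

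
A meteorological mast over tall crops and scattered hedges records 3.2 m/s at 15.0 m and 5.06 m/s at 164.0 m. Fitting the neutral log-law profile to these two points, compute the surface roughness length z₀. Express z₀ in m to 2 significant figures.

z₀ ≈ 0.24 m

Log law: V(z) ∝ ln(z/z₀). With r = V₁/V₂ = 3.2/5.06 = 0.63241,
r · ln(z₂/z₀) = ln(z₁/z₀) ⇒ ln z₀ = (ln z₁ − r·ln z₂)/(1 − r)
ln z₀ = (2.70805 − 0.63241×5.09987) / 0.36759 = -1.4069
z₀ = exp(-1.4069) = 0.2449 m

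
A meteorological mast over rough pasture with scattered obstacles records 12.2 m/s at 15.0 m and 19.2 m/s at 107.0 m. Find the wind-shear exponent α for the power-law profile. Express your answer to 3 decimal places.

Power law: V₂/V₁ = (z₂/z₁)^α ⇒ α = ln(V₂/V₁) / ln(z₂/z₁)
α = ln(19.2/12.2) / ln(107.0/15.0) = ln(1.5738) / ln(7.1333)
  = 0.45347 / 1.96478 = 0.23080

α ≈ 0.231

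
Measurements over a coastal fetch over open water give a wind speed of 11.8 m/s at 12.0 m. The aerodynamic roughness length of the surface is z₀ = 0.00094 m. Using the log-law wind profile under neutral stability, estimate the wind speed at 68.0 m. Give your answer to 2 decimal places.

13.96 m/s

Log law: V(z) ∝ ln(z/z₀), so V₂/V₁ = ln(z₂/z₀) / ln(z₁/z₀).
ln(68.0/0.00094) = 11.1891, ln(12.0/0.00094) = 9.4545
V₂ = 11.8 × 11.1891/9.4545 = 11.8 × 1.1835 = 13.9649 m/s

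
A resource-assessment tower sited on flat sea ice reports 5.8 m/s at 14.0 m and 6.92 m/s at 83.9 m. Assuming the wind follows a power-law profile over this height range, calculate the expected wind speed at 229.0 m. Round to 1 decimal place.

7.6 m/s

First find α: α = ln(V₂/V₁)/ln(z₂/z₁) = ln(6.92/5.8)/ln(83.9/14.0) = 0.17656/1.79057 = 0.0986
Extrapolate from 83.9 m to 229.0 m: V₃ = 6.92 × (229.0/83.9)^0.0986 = 6.92 × 1.1041 = 7.6402 m/s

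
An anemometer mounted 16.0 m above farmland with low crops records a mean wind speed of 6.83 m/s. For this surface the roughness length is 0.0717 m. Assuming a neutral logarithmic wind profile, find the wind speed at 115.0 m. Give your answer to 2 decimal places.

9.32 m/s

Log law: V(z) ∝ ln(z/z₀), so V₂/V₁ = ln(z₂/z₀) / ln(z₁/z₀).
ln(115.0/0.0717) = 7.3802, ln(16.0/0.0717) = 5.4079
V₂ = 6.83 × 7.3802/5.4079 = 6.83 × 1.3647 = 9.3210 m/s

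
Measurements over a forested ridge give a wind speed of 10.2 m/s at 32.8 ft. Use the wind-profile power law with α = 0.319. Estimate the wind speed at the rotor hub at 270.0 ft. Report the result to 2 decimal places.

Power-law profile: V₂ = V₁ · (z₂/z₁)^α
V₂ = 10.2 × (270.0/32.8)^0.319 = 10.2 × (8.2317)^0.319
    = 10.2 × 1.9590 = 19.9821 m/s

19.98 m/s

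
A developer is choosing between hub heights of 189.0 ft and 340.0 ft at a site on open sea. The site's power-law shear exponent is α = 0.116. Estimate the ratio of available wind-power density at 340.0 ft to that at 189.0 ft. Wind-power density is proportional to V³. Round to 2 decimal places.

Speed ratio: V_B/V_A = (z_B/z_A)^α = (340.0/189.0)^0.116 = (1.7989)^0.116 = 1.07049
Power-density ratio: P_B/P_A = (V_B/V_A)³ = (1.07049)³ = 1.22672

1.23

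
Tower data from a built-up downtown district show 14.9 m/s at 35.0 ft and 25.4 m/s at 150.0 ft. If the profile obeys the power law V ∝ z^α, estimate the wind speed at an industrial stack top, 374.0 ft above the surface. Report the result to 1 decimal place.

First find α: α = ln(V₂/V₁)/ln(z₂/z₁) = ln(25.4/14.9)/ln(150.0/35.0) = 0.53339/1.45529 = 0.3665
Extrapolate from 150.0 ft to 374.0 ft: V₃ = 25.4 × (374.0/150.0)^0.3665 = 25.4 × 1.3977 = 35.5026 m/s

35.5 m/s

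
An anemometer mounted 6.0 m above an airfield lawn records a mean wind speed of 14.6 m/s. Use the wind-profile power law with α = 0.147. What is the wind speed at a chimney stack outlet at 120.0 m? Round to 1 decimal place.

22.7 m/s

Power-law profile: V₂ = V₁ · (z₂/z₁)^α
V₂ = 14.6 × (120.0/6.0)^0.147 = 14.6 × (20.0000)^0.147
    = 14.6 × 1.5533 = 22.6780 m/s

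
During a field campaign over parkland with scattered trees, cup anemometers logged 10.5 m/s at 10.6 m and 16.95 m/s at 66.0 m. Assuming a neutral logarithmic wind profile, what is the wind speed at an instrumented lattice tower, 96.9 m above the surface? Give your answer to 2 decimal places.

18.30 m/s

Log law: V ∝ ln(z/z₀). From the pair, with r = V₁/V₂ = 0.61947,
ln z₀ = (ln z₁ − r·ln z₂)/(1 − r) = (2.3609 − 0.61947×4.1897)/0.38053 = -0.6163 → z₀ = 0.5400 m
V₃ = V₁ · ln(z₃/z₀)/ln(z₁/z₀) = 10.5 × 5.1899/2.9771 = 18.3044 m/s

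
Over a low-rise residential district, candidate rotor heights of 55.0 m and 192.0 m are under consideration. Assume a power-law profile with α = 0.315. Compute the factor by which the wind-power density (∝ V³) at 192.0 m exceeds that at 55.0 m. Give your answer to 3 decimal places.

Speed ratio: V_B/V_A = (z_B/z_A)^α = (192.0/55.0)^0.315 = (3.4909)^0.315 = 1.48261
Power-density ratio: P_B/P_A = (V_B/V_A)³ = (1.48261)³ = 3.25894

3.259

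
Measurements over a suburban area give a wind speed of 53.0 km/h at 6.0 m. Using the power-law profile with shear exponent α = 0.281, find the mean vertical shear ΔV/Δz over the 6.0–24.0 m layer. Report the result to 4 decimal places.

1.4025 km/h/m

Power law: V₂ = V₁ · (z₂/z₁)^α = 53.0 × (4.0000)^0.281 = 78.2447 km/h
ΔV/Δz = (78.2447 − 53.0)/(24.0 − 6.0) = 25.2447/18.0000 = 1.40248 km/h/m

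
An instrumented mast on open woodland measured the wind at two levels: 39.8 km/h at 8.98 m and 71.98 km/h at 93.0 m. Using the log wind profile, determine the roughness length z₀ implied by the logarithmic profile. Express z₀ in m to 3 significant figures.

z₀ ≈ 0.499 m

Log law: V(z) ∝ ln(z/z₀). With r = V₁/V₂ = 39.8/71.98 = 0.55293,
r · ln(z₂/z₀) = ln(z₁/z₀) ⇒ ln z₀ = (ln z₁ − r·ln z₂)/(1 − r)
ln z₀ = (2.19500 − 0.55293×4.53260) / 0.44707 = -0.6961
z₀ = exp(-0.6961) = 0.4985 m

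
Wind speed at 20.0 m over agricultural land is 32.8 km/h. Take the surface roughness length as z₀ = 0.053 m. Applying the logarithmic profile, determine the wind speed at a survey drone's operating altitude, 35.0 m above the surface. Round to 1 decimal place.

Log law: V(z) ∝ ln(z/z₀), so V₂/V₁ = ln(z₂/z₀) / ln(z₁/z₀).
ln(35.0/0.053) = 6.4928, ln(20.0/0.053) = 5.9332
V₂ = 32.8 × 6.4928/5.9332 = 32.8 × 1.0943 = 35.8937 km/h

35.9 km/h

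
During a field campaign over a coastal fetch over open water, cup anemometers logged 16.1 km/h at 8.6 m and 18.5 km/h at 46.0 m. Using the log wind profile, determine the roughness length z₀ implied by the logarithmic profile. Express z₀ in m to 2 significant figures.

Log law: V(z) ∝ ln(z/z₀). With r = V₁/V₂ = 16.1/18.5 = 0.87027,
r · ln(z₂/z₀) = ln(z₁/z₀) ⇒ ln z₀ = (ln z₁ − r·ln z₂)/(1 − r)
ln z₀ = (2.15176 − 0.87027×3.82864) / 0.12973 = -9.0973
z₀ = exp(-9.0973) = 0.0001120 m

z₀ ≈ 0.00011 m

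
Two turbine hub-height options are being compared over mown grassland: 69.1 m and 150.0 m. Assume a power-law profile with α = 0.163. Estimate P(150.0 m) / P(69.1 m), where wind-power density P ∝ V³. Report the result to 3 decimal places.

Speed ratio: V_B/V_A = (z_B/z_A)^α = (150.0/69.1)^0.163 = (2.1708)^0.163 = 1.13467
Power-density ratio: P_B/P_A = (V_B/V_A)³ = (1.13467)³ = 1.46084

1.461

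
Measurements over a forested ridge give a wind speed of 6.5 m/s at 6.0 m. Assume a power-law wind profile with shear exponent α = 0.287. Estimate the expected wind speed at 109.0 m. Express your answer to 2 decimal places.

14.94 m/s

Power-law profile: V₂ = V₁ · (z₂/z₁)^α
V₂ = 6.5 × (109.0/6.0)^0.287 = 6.5 × (18.1667)^0.287
    = 6.5 × 2.2983 = 14.9391 m/s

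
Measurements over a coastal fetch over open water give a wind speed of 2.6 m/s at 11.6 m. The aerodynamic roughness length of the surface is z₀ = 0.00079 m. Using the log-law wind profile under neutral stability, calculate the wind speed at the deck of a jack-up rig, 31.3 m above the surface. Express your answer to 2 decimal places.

2.87 m/s

Log law: V(z) ∝ ln(z/z₀), so V₂/V₁ = ln(z₂/z₀) / ln(z₁/z₀).
ln(31.3/0.00079) = 10.5871, ln(11.6/0.00079) = 9.5945
V₂ = 2.6 × 10.5871/9.5945 = 2.6 × 1.1035 = 2.8690 m/s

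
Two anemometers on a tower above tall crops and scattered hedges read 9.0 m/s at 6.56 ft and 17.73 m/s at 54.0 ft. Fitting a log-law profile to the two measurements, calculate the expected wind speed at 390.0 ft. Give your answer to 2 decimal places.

25.92 m/s

Log law: V ∝ ln(z/z₀). From the pair, with r = V₁/V₂ = 0.50761,
ln z₀ = (ln z₁ − r·ln z₂)/(1 − r) = (1.8810 − 0.50761×3.9890)/0.49239 = -0.2922 → z₀ = 0.7466 ft
V₃ = V₁ · ln(z₃/z₀)/ln(z₁/z₀) = 9.0 × 6.2583/2.1732 = 25.9182 m/s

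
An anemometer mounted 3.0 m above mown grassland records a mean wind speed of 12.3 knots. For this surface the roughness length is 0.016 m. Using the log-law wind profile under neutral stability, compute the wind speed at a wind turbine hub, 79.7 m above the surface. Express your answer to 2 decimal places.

20.01 knots

Log law: V(z) ∝ ln(z/z₀), so V₂/V₁ = ln(z₂/z₀) / ln(z₁/z₀).
ln(79.7/0.016) = 8.5134, ln(3.0/0.016) = 5.2338
V₂ = 12.3 × 8.5134/5.2338 = 12.3 × 1.6266 = 20.0076 knots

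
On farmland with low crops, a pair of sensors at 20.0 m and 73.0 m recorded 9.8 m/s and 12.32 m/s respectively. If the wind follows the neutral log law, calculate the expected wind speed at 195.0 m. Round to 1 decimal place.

14.2 m/s

Log law: V ∝ ln(z/z₀). From the pair, with r = V₁/V₂ = 0.79545,
ln z₀ = (ln z₁ − r·ln z₂)/(1 − r) = (2.9957 − 0.79545×4.2905)/0.20455 = -2.0393 → z₀ = 0.1301 m
V₃ = V₁ · ln(z₃/z₀)/ln(z₁/z₀) = 9.8 × 7.3123/5.0351 = 14.2324 m/s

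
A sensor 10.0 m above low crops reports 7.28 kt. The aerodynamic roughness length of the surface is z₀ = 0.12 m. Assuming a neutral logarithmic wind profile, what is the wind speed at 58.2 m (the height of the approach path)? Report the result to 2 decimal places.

Log law: V(z) ∝ ln(z/z₀), so V₂/V₁ = ln(z₂/z₀) / ln(z₁/z₀).
ln(58.2/0.12) = 6.1841, ln(10.0/0.12) = 4.4228
V₂ = 7.28 × 6.1841/4.4228 = 7.28 × 1.3982 = 10.1791 kt

10.18 kt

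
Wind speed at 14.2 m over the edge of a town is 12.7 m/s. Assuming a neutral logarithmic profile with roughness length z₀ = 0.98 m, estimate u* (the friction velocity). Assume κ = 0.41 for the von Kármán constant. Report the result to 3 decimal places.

Log law: V(z) = (u*/κ) · ln(z/z₀) ⇒ u* = κ · V / ln(z/z₀)
u* = 0.41 × 12.7 / ln(14.2/0.98) = 0.41 × 12.7 / 2.6734
   = 5.2070 / 2.6734 = 1.9477 m/s

u* ≈ 1.948 m/s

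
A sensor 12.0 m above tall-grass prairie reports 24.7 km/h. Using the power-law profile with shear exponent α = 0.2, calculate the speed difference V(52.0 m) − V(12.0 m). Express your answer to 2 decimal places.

8.42 km/h

Power law: V₂ = V₁ · (z₂/z₁)^α = 24.7 × (4.3333)^0.2 = 33.1178 km/h
ΔV = 33.1178 − 24.7 = 8.4178 km/h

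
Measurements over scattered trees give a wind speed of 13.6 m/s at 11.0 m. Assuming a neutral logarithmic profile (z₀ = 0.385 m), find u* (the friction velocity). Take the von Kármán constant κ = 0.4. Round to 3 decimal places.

Log law: V(z) = (u*/κ) · ln(z/z₀) ⇒ u* = κ · V / ln(z/z₀)
u* = 0.4 × 13.6 / ln(11.0/0.385) = 0.4 × 13.6 / 3.3524
   = 5.4400 / 3.3524 = 1.6227 m/s

u* ≈ 1.623 m/s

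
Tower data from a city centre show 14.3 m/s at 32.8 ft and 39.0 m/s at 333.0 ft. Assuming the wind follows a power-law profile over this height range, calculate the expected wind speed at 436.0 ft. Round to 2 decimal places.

First find α: α = ln(V₂/V₁)/ln(z₂/z₁) = ln(39.0/14.3)/ln(333.0/32.8) = 1.00330/2.31771 = 0.4329
Extrapolate from 333.0 ft to 436.0 ft: V₃ = 39.0 × (436.0/333.0)^0.4329 = 39.0 × 1.1237 = 43.8259 m/s

43.83 m/s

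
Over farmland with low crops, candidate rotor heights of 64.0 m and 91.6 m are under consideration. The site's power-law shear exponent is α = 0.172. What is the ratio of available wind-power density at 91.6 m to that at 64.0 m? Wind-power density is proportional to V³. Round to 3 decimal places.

Speed ratio: V_B/V_A = (z_B/z_A)^α = (91.6/64.0)^0.172 = (1.4312)^0.172 = 1.06361
Power-density ratio: P_B/P_A = (V_B/V_A)³ = (1.06361)³ = 1.20323

1.203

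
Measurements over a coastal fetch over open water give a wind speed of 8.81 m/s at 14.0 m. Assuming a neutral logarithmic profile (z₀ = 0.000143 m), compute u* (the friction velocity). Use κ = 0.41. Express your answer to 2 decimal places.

u* ≈ 0.31 m/s

Log law: V(z) = (u*/κ) · ln(z/z₀) ⇒ u* = κ · V / ln(z/z₀)
u* = 0.41 × 8.81 / ln(14.0/0.000143) = 0.41 × 8.81 / 11.4917
   = 3.6121 / 11.4917 = 0.3143 m/s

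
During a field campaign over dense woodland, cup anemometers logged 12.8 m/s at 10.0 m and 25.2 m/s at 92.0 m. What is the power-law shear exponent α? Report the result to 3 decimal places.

α ≈ 0.305

Power law: V₂/V₁ = (z₂/z₁)^α ⇒ α = ln(V₂/V₁) / ln(z₂/z₁)
α = ln(25.2/12.8) / ln(92.0/10.0) = ln(1.9687) / ln(9.2000)
  = 0.67740 / 2.21920 = 0.30524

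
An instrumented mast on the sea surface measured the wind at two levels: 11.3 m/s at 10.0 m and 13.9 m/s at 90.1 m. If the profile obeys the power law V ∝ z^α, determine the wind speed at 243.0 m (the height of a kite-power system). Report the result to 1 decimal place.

First find α: α = ln(V₂/V₁)/ln(z₂/z₁) = ln(13.9/11.3)/ln(90.1/10.0) = 0.20709/2.19834 = 0.0942
Extrapolate from 90.1 m to 243.0 m: V₃ = 13.9 × (243.0/90.1)^0.0942 = 13.9 × 1.0980 = 15.2618 m/s

15.3 m/s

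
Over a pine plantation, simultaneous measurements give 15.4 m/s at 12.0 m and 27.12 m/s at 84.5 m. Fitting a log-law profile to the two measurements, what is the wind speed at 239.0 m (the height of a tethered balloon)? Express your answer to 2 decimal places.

Log law: V ∝ ln(z/z₀). From the pair, with r = V₁/V₂ = 0.56785,
ln z₀ = (ln z₁ − r·ln z₂)/(1 − r) = (2.4849 − 0.56785×4.4368)/0.43215 = -0.0798 → z₀ = 0.9233 m
V₃ = V₁ · ln(z₃/z₀)/ln(z₁/z₀) = 15.4 × 5.5563/2.5647 = 33.3630 m/s

33.36 m/s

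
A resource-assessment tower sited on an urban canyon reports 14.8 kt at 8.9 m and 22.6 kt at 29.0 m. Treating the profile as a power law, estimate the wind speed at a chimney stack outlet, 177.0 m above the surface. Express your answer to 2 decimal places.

43.22 kt

First find α: α = ln(V₂/V₁)/ln(z₂/z₁) = ln(22.6/14.8)/ln(29.0/8.9) = 0.42332/1.18124 = 0.3584
Extrapolate from 29.0 m to 177.0 m: V₃ = 22.6 × (177.0/29.0)^0.3584 = 22.6 × 1.9122 = 43.2151 kt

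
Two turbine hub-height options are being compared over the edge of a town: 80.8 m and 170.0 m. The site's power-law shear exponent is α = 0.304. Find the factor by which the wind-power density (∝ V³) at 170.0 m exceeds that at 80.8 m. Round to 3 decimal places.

Speed ratio: V_B/V_A = (z_B/z_A)^α = (170.0/80.8)^0.304 = (2.1040)^0.304 = 1.25373
Power-density ratio: P_B/P_A = (V_B/V_A)³ = (1.25373)³ = 1.97065

1.971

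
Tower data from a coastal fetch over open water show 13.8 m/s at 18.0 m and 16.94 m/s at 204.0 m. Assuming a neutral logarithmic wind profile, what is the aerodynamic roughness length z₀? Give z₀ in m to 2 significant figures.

Log law: V(z) ∝ ln(z/z₀). With r = V₁/V₂ = 13.8/16.94 = 0.81464,
r · ln(z₂/z₀) = ln(z₁/z₀) ⇒ ln z₀ = (ln z₁ − r·ln z₂)/(1 − r)
ln z₀ = (2.89037 − 0.81464×5.31812) / 0.18536 = -7.7793
z₀ = exp(-7.7793) = 0.0004183 m

z₀ ≈ 0.00042 m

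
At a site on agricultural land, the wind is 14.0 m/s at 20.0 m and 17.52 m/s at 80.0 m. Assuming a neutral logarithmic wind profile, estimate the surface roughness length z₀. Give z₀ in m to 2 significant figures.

Log law: V(z) ∝ ln(z/z₀). With r = V₁/V₂ = 14.0/17.52 = 0.79909,
r · ln(z₂/z₀) = ln(z₁/z₀) ⇒ ln z₀ = (ln z₁ − r·ln z₂)/(1 − r)
ln z₀ = (2.99573 − 0.79909×4.38203) / 0.20091 = -2.5179
z₀ = exp(-2.5179) = 0.08063 m

z₀ ≈ 0.081 m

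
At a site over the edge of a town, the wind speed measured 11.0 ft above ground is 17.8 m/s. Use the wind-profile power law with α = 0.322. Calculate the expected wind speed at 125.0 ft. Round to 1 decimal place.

38.9 m/s

Power-law profile: V₂ = V₁ · (z₂/z₁)^α
V₂ = 17.8 × (125.0/11.0)^0.322 = 17.8 × (11.3636)^0.322
    = 17.8 × 2.1871 = 38.9311 m/s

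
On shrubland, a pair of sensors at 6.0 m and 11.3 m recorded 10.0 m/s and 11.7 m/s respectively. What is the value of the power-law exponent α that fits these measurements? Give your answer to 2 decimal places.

α ≈ 0.25

Power law: V₂/V₁ = (z₂/z₁)^α ⇒ α = ln(V₂/V₁) / ln(z₂/z₁)
α = ln(11.7/10.0) / ln(11.3/6.0) = ln(1.1700) / ln(1.8833)
  = 0.15700 / 0.63304 = 0.24801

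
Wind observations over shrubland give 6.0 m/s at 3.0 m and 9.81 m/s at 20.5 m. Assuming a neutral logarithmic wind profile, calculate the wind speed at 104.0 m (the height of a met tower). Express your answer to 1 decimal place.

Log law: V ∝ ln(z/z₀). From the pair, with r = V₁/V₂ = 0.61162,
ln z₀ = (ln z₁ − r·ln z₂)/(1 − r) = (1.0986 − 0.61162×3.0204)/0.38838 = -1.9279 → z₀ = 0.1455 m
V₃ = V₁ · ln(z₃/z₀)/ln(z₁/z₀) = 6.0 × 6.5723/3.0265 = 13.0295 m/s

13.0 m/s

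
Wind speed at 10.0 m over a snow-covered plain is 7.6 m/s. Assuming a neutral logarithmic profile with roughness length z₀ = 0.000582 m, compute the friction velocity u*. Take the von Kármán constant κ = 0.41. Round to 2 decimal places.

Log law: V(z) = (u*/κ) · ln(z/z₀) ⇒ u* = κ · V / ln(z/z₀)
u* = 0.41 × 7.6 / ln(10.0/0.000582) = 0.41 × 7.6 / 9.7516
   = 3.1160 / 9.7516 = 0.3195 m/s

u* ≈ 0.32 m/s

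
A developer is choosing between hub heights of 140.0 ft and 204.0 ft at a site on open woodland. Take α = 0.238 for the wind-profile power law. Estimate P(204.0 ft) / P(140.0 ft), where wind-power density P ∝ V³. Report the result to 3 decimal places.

1.308

Speed ratio: V_B/V_A = (z_B/z_A)^α = (204.0/140.0)^0.238 = (1.4571)^0.238 = 1.09374
Power-density ratio: P_B/P_A = (V_B/V_A)³ = (1.09374)³ = 1.30840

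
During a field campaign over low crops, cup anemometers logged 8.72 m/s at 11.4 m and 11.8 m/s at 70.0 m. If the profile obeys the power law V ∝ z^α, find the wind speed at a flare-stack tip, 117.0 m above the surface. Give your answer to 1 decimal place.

12.9 m/s

First find α: α = ln(V₂/V₁)/ln(z₂/z₁) = ln(11.8/8.72)/ln(70.0/11.4) = 0.30248/1.81488 = 0.1667
Extrapolate from 70.0 m to 117.0 m: V₃ = 11.8 × (117.0/70.0)^0.1667 = 11.8 × 1.0894 = 12.8547 m/s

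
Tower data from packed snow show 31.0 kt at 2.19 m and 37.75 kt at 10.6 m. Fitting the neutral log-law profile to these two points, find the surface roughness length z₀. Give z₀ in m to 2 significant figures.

Log law: V(z) ∝ ln(z/z₀). With r = V₁/V₂ = 31.0/37.75 = 0.82119,
r · ln(z₂/z₀) = ln(z₁/z₀) ⇒ ln z₀ = (ln z₁ − r·ln z₂)/(1 − r)
ln z₀ = (0.78390 − 0.82119×2.36085) / 0.17881 = -6.4584
z₀ = exp(-6.4584) = 0.001567 m

z₀ ≈ 0.0016 m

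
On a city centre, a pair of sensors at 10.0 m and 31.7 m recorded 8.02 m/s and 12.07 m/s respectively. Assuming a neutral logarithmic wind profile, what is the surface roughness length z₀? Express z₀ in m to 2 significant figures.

Log law: V(z) ∝ ln(z/z₀). With r = V₁/V₂ = 8.02/12.07 = 0.66446,
r · ln(z₂/z₀) = ln(z₁/z₀) ⇒ ln z₀ = (ln z₁ − r·ln z₂)/(1 − r)
ln z₀ = (2.30259 − 0.66446×3.45632) / 0.33554 = 0.0179
z₀ = exp(0.0179) = 1.018 m

z₀ ≈ 1.0 m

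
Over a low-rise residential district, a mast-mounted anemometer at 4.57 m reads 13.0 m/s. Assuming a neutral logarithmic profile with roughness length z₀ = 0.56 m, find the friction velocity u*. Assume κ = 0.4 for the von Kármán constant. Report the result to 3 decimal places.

Log law: V(z) = (u*/κ) · ln(z/z₀) ⇒ u* = κ · V / ln(z/z₀)
u* = 0.4 × 13.0 / ln(4.57/0.56) = 0.4 × 13.0 / 2.0993
   = 5.2000 / 2.0993 = 2.4770 m/s

u* ≈ 2.477 m/s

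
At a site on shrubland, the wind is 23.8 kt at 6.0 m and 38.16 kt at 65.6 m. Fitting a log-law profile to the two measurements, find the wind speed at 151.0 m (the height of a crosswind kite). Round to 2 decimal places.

43.17 kt

Log law: V ∝ ln(z/z₀). From the pair, with r = V₁/V₂ = 0.62369,
ln z₀ = (ln z₁ − r·ln z₂)/(1 − r) = (1.7918 − 0.62369×4.1836)/0.37631 = -2.1724 → z₀ = 0.1139 m
V₃ = V₁ · ln(z₃/z₀)/ln(z₁/z₀) = 23.8 × 7.1897/3.9642 = 43.1654 kt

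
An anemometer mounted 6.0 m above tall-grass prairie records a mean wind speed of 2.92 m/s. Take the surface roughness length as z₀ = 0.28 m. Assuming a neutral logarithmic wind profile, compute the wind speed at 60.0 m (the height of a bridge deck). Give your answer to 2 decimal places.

5.11 m/s

Log law: V(z) ∝ ln(z/z₀), so V₂/V₁ = ln(z₂/z₀) / ln(z₁/z₀).
ln(60.0/0.28) = 5.3673, ln(6.0/0.28) = 3.0647
V₂ = 2.92 × 5.3673/3.0647 = 2.92 × 1.7513 = 5.1139 m/s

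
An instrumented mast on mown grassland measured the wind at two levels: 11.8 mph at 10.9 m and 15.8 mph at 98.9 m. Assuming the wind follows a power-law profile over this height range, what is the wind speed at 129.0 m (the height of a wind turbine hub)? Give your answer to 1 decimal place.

First find α: α = ln(V₂/V₁)/ln(z₂/z₁) = ln(15.8/11.8)/ln(98.9/10.9) = 0.29191/2.20535 = 0.1324
Extrapolate from 98.9 m to 129.0 m: V₃ = 15.8 × (129.0/98.9)^0.1324 = 15.8 × 1.0358 = 16.3656 mph

16.4 mph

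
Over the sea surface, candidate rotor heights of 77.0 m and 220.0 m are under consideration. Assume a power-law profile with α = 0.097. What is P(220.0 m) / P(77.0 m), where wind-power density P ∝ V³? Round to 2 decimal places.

1.36

Speed ratio: V_B/V_A = (z_B/z_A)^α = (220.0/77.0)^0.097 = (2.8571)^0.097 = 1.10720
Power-density ratio: P_B/P_A = (V_B/V_A)³ = (1.10720)³ = 1.35730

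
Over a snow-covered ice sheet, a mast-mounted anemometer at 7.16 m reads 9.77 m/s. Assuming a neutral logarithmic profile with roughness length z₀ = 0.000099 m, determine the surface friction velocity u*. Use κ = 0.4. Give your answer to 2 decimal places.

Log law: V(z) = (u*/κ) · ln(z/z₀) ⇒ u* = κ · V / ln(z/z₀)
u* = 0.4 × 9.77 / ln(7.16/0.000099) = 0.4 × 9.77 / 11.1889
   = 3.9080 / 11.1889 = 0.3493 m/s

u* ≈ 0.35 m/s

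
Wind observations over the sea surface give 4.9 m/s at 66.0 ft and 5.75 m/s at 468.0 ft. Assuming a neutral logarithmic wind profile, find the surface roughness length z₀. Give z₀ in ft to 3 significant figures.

Log law: V(z) ∝ ln(z/z₀). With r = V₁/V₂ = 4.9/5.75 = 0.85217,
r · ln(z₂/z₀) = ln(z₁/z₀) ⇒ ln z₀ = (ln z₁ − r·ln z₂)/(1 − r)
ln z₀ = (4.18965 − 0.85217×6.14847) / 0.14783 = -7.1023
z₀ = exp(-7.1023) = 0.0008232 ft

z₀ ≈ 0.000823 ft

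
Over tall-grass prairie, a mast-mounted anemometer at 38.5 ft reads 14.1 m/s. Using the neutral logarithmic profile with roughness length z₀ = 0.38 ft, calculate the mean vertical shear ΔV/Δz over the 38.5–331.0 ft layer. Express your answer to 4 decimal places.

0.0225 m/s/ft

Log law: V₂ = V₁ · ln(z₂/z₀)/ln(z₁/z₀) = 14.1 × 6.7697/4.6182 = 20.6686 m/s
ΔV/Δz = (20.6686 − 14.1)/(331.0 − 38.5) = 6.5686/292.5000 = 0.02246 m/s/ft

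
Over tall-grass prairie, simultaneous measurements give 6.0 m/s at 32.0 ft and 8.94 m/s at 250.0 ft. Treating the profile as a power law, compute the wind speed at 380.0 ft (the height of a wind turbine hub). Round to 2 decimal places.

9.70 m/s

First find α: α = ln(V₂/V₁)/ln(z₂/z₁) = ln(8.94/6.0)/ln(250.0/32.0) = 0.39878/2.05573 = 0.1940
Extrapolate from 250.0 ft to 380.0 ft: V₃ = 8.94 × (380.0/250.0)^0.1940 = 8.94 × 1.0846 = 9.6964 m/s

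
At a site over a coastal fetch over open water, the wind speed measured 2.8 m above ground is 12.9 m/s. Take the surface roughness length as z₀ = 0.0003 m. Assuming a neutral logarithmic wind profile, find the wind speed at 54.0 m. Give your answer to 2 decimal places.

17.08 m/s

Log law: V(z) ∝ ln(z/z₀), so V₂/V₁ = ln(z₂/z₀) / ln(z₁/z₀).
ln(54.0/0.0003) = 12.1007, ln(2.8/0.0003) = 9.1413
V₂ = 12.9 × 12.1007/9.1413 = 12.9 × 1.3237 = 17.0762 m/s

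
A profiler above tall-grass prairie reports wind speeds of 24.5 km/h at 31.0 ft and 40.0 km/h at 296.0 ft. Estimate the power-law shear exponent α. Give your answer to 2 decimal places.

α ≈ 0.22

Power law: V₂/V₁ = (z₂/z₁)^α ⇒ α = ln(V₂/V₁) / ln(z₂/z₁)
α = ln(40.0/24.5) / ln(296.0/31.0) = ln(1.6327) / ln(9.5484)
  = 0.49021 / 2.25637 = 0.21725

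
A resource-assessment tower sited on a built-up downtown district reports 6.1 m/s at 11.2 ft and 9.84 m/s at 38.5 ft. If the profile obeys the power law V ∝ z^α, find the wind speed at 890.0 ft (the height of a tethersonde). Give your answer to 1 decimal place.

First find α: α = ln(V₂/V₁)/ln(z₂/z₁) = ln(9.84/6.1)/ln(38.5/11.2) = 0.47817/1.23474 = 0.3873
Extrapolate from 38.5 ft to 890.0 ft: V₃ = 9.84 × (890.0/38.5)^0.3873 = 9.84 × 3.3744 = 33.2040 m/s

33.2 m/s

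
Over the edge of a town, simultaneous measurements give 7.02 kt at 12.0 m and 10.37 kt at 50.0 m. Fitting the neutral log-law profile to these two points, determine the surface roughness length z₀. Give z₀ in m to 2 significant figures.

Log law: V(z) ∝ ln(z/z₀). With r = V₁/V₂ = 7.02/10.37 = 0.67695,
r · ln(z₂/z₀) = ln(z₁/z₀) ⇒ ln z₀ = (ln z₁ − r·ln z₂)/(1 − r)
ln z₀ = (2.48491 − 0.67695×3.91202) / 0.32305 = -0.5056
z₀ = exp(-0.5056) = 0.6031 m

z₀ ≈ 0.60 m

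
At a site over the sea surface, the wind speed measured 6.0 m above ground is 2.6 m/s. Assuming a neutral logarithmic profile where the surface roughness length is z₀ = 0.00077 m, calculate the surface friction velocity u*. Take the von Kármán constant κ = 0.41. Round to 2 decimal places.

u* ≈ 0.12 m/s

Log law: V(z) = (u*/κ) · ln(z/z₀) ⇒ u* = κ · V / ln(z/z₀)
u* = 0.41 × 2.6 / ln(6.0/0.00077) = 0.41 × 2.6 / 8.9609
   = 1.0660 / 8.9609 = 0.1190 m/s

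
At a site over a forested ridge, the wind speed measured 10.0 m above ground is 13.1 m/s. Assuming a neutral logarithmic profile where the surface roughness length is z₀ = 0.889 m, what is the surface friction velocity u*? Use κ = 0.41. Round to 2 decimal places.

u* ≈ 2.22 m/s

Log law: V(z) = (u*/κ) · ln(z/z₀) ⇒ u* = κ · V / ln(z/z₀)
u* = 0.41 × 13.1 / ln(10.0/0.889) = 0.41 × 13.1 / 2.4202
   = 5.3710 / 2.4202 = 2.2192 m/s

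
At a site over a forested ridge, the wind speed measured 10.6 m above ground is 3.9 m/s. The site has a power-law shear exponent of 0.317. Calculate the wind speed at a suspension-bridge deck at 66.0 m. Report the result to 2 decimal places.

6.96 m/s

Power-law profile: V₂ = V₁ · (z₂/z₁)^α
V₂ = 3.9 × (66.0/10.6)^0.317 = 3.9 × (6.2264)^0.317
    = 3.9 × 1.7856 = 6.9637 m/s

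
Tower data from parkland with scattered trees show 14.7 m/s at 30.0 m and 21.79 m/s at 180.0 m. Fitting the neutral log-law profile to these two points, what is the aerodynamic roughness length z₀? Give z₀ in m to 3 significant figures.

z₀ ≈ 0.731 m

Log law: V(z) ∝ ln(z/z₀). With r = V₁/V₂ = 14.7/21.79 = 0.67462,
r · ln(z₂/z₀) = ln(z₁/z₀) ⇒ ln z₀ = (ln z₁ − r·ln z₂)/(1 − r)
ln z₀ = (3.40120 − 0.67462×5.19296) / 0.32538 = -0.3137
z₀ = exp(-0.3137) = 0.7307 m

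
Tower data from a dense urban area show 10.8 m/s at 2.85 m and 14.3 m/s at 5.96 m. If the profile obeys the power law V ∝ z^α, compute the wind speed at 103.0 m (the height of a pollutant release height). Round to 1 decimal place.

First find α: α = ln(V₂/V₁)/ln(z₂/z₁) = ln(14.3/10.8)/ln(5.96/2.85) = 0.28071/0.73775 = 0.3805
Extrapolate from 5.96 m to 103.0 m: V₃ = 14.3 × (103.0/5.96)^0.3805 = 14.3 × 2.9573 = 42.2900 m/s

42.3 m/s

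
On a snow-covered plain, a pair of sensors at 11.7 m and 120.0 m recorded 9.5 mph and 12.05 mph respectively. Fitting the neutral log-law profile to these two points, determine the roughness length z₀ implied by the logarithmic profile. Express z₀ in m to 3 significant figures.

z₀ ≈ 0.00200 m

Log law: V(z) ∝ ln(z/z₀). With r = V₁/V₂ = 9.5/12.05 = 0.78838,
r · ln(z₂/z₀) = ln(z₁/z₀) ⇒ ln z₀ = (ln z₁ − r·ln z₂)/(1 − r)
ln z₀ = (2.45959 − 0.78838×4.78749) / 0.21162 = -6.2130
z₀ = exp(-6.2130) = 0.002003 m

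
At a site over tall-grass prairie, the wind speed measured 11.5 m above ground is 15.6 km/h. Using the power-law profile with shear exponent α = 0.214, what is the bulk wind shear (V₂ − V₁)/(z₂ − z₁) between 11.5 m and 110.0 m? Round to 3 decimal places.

Power law: V₂ = V₁ · (z₂/z₁)^α = 15.6 × (9.5652)^0.214 = 25.2926 km/h
ΔV/Δz = (25.2926 − 15.6)/(110.0 − 11.5) = 9.6926/98.5000 = 0.09840 km/h/m

0.098 km/h/m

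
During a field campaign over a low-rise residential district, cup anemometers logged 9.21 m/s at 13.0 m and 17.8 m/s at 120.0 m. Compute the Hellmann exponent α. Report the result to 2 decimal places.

Power law: V₂/V₁ = (z₂/z₁)^α ⇒ α = ln(V₂/V₁) / ln(z₂/z₁)
α = ln(17.8/9.21) / ln(120.0/13.0) = ln(1.9327) / ln(9.2308)
  = 0.65891 / 2.22254 = 0.29647

α ≈ 0.30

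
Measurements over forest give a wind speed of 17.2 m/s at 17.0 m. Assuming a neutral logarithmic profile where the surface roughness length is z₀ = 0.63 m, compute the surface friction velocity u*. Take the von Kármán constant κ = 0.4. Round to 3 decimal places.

u* ≈ 2.088 m/s

Log law: V(z) = (u*/κ) · ln(z/z₀) ⇒ u* = κ · V / ln(z/z₀)
u* = 0.4 × 17.2 / ln(17.0/0.63) = 0.4 × 17.2 / 3.2952
   = 6.8800 / 3.2952 = 2.0879 m/s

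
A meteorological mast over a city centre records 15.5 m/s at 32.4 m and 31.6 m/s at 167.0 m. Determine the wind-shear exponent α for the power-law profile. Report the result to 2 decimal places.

α ≈ 0.43

Power law: V₂/V₁ = (z₂/z₁)^α ⇒ α = ln(V₂/V₁) / ln(z₂/z₁)
α = ln(31.6/15.5) / ln(167.0/32.4) = ln(2.0387) / ln(5.1543)
  = 0.71232 / 1.63984 = 0.43438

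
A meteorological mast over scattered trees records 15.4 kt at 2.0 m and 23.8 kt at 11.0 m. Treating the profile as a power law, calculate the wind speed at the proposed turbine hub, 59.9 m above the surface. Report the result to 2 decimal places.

First find α: α = ln(V₂/V₁)/ln(z₂/z₁) = ln(23.8/15.4)/ln(11.0/2.0) = 0.43532/1.70475 = 0.2554
Extrapolate from 11.0 m to 59.9 m: V₃ = 23.8 × (59.9/11.0)^0.2554 = 23.8 × 1.5415 = 36.6883 kt

36.69 kt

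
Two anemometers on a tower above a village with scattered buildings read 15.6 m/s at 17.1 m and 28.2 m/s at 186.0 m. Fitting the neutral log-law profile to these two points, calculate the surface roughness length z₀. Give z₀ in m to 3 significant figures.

z₀ ≈ 0.891 m

Log law: V(z) ∝ ln(z/z₀). With r = V₁/V₂ = 15.6/28.2 = 0.55319,
r · ln(z₂/z₀) = ln(z₁/z₀) ⇒ ln z₀ = (ln z₁ − r·ln z₂)/(1 − r)
ln z₀ = (2.83908 − 0.55319×5.22575) / 0.44681 = -0.1158
z₀ = exp(-0.1158) = 0.8906 m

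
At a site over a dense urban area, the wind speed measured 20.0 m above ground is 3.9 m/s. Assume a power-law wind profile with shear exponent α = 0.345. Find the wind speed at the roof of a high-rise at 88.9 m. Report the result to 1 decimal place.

6.5 m/s

Power-law profile: V₂ = V₁ · (z₂/z₁)^α
V₂ = 3.9 × (88.9/20.0)^0.345 = 3.9 × (4.4450)^0.345
    = 3.9 × 1.6731 = 6.5250 m/s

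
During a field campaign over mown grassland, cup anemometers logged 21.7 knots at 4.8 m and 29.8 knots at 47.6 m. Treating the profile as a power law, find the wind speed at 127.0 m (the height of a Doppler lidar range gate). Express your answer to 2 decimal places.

34.13 knots

First find α: α = ln(V₂/V₁)/ln(z₂/z₁) = ln(29.8/21.7)/ln(47.6/4.8) = 0.31720/2.29422 = 0.1383
Extrapolate from 47.6 m to 127.0 m: V₃ = 29.8 × (127.0/47.6)^0.1383 = 29.8 × 1.1453 = 34.1304 knots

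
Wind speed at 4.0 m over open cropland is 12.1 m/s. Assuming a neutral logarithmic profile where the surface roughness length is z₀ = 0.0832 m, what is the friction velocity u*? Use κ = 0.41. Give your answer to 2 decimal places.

u* ≈ 1.28 m/s

Log law: V(z) = (u*/κ) · ln(z/z₀) ⇒ u* = κ · V / ln(z/z₀)
u* = 0.41 × 12.1 / ln(4.0/0.0832) = 0.41 × 12.1 / 3.8728
   = 4.9610 / 3.8728 = 1.2810 m/s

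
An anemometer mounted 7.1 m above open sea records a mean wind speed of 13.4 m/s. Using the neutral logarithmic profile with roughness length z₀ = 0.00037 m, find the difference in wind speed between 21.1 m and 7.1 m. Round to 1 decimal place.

Log law: V₂ = V₁ · ln(z₂/z₀)/ln(z₁/z₀) = 13.4 × 10.9513/9.8621 = 14.8799 m/s
ΔV = 14.8799 − 13.4 = 1.4799 m/s

1.5 m/s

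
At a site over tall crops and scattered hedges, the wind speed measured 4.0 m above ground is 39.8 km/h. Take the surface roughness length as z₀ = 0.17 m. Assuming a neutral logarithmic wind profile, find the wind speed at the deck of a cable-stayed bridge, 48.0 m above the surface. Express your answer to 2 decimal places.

71.11 km/h

Log law: V(z) ∝ ln(z/z₀), so V₂/V₁ = ln(z₂/z₀) / ln(z₁/z₀).
ln(48.0/0.17) = 5.6432, ln(4.0/0.17) = 3.1583
V₂ = 39.8 × 5.6432/3.1583 = 39.8 × 1.7868 = 71.1146 km/h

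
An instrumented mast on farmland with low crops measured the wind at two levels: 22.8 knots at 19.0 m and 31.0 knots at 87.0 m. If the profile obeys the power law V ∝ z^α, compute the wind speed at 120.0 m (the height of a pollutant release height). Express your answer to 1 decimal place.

First find α: α = ln(V₂/V₁)/ln(z₂/z₁) = ln(31.0/22.8)/ln(87.0/19.0) = 0.30723/1.52147 = 0.2019
Extrapolate from 87.0 m to 120.0 m: V₃ = 31.0 × (120.0/87.0)^0.2019 = 31.0 × 1.0671 = 33.0798 knots

33.1 knots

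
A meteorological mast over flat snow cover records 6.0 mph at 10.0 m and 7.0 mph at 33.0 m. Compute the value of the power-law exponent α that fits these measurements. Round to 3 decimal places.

α ≈ 0.129

Power law: V₂/V₁ = (z₂/z₁)^α ⇒ α = ln(V₂/V₁) / ln(z₂/z₁)
α = ln(7.0/6.0) / ln(33.0/10.0) = ln(1.1667) / ln(3.3000)
  = 0.15415 / 1.19392 = 0.12911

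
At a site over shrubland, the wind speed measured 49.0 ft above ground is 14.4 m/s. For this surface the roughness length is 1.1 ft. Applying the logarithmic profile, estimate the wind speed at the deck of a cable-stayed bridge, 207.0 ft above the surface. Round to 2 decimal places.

Log law: V(z) ∝ ln(z/z₀), so V₂/V₁ = ln(z₂/z₀) / ln(z₁/z₀).
ln(207.0/1.1) = 5.2374, ln(49.0/1.1) = 3.7965
V₂ = 14.4 × 5.2374/3.7965 = 14.4 × 1.3795 = 19.8653 m/s

19.87 m/s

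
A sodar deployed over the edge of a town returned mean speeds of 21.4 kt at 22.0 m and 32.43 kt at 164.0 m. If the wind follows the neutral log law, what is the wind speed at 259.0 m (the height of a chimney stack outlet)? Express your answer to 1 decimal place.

Log law: V ∝ ln(z/z₀). From the pair, with r = V₁/V₂ = 0.65988,
ln z₀ = (ln z₁ − r·ln z₂)/(1 − r) = (3.0910 − 0.65988×5.0999)/0.34012 = -0.8064 → z₀ = 0.4465 m
V₃ = V₁ · ln(z₃/z₀)/ln(z₁/z₀) = 21.4 × 6.3632/3.8974 = 34.9391 kt

34.9 kt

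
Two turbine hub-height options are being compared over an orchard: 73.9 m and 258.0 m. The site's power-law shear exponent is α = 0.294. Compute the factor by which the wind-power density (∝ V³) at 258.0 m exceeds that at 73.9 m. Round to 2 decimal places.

3.01

Speed ratio: V_B/V_A = (z_B/z_A)^α = (258.0/73.9)^0.294 = (3.4912)^0.294 = 1.44422
Power-density ratio: P_B/P_A = (V_B/V_A)³ = (1.44422)³ = 3.01234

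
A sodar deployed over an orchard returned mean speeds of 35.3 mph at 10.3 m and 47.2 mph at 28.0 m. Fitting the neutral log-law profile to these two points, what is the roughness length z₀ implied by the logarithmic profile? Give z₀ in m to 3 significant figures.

Log law: V(z) ∝ ln(z/z₀). With r = V₁/V₂ = 35.3/47.2 = 0.74788,
r · ln(z₂/z₀) = ln(z₁/z₀) ⇒ ln z₀ = (ln z₁ − r·ln z₂)/(1 − r)
ln z₀ = (2.33214 − 0.74788×3.33220) / 0.25212 = -0.6344
z₀ = exp(-0.6344) = 0.5302 m

z₀ ≈ 0.530 m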